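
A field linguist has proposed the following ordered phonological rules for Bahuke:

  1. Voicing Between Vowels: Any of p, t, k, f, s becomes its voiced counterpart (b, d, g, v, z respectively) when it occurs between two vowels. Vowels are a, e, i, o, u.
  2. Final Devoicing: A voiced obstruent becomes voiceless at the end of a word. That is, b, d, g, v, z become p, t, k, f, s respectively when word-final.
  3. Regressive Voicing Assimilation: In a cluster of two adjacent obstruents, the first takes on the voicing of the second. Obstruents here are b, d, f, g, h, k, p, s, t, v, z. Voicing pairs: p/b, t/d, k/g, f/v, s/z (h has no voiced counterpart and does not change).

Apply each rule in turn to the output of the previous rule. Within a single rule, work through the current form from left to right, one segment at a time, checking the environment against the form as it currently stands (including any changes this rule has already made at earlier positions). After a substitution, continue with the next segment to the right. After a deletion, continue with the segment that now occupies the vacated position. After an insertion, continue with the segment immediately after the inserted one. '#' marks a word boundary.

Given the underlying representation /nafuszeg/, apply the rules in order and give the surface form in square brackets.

1 Voicing Between Vowels: [nafuszeg] → [navuszeg]
2 Final Devoicing: [navuszeg] → [navuszek]
3 Regressive Voicing Assimilation: [navuszek] → [navuzzek]

[navuzzek]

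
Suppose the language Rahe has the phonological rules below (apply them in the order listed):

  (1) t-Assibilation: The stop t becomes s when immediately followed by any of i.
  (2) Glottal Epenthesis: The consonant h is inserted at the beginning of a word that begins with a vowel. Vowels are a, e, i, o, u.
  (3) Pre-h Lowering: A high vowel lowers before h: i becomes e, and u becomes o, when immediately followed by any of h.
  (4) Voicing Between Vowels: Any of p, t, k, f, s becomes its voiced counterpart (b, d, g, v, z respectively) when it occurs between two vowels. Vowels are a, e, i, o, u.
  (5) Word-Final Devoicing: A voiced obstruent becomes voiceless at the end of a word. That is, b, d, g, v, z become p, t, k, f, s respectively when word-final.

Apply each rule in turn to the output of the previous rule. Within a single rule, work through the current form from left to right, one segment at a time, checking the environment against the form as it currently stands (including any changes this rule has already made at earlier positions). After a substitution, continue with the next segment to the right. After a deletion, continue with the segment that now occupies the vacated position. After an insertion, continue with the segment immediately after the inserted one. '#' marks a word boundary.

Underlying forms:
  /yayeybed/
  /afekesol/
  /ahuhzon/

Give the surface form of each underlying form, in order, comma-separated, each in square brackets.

[yayeybet], [havegezol], [hahohzon]

/yayeybed/:
  (1) t-Assibilation: no change — [yayeybed]
  (2) Glottal Epenthesis: no change — [yayeybed]
  (3) Pre-h Lowering: no change — [yayeybed]
  (4) Voicing Between Vowels: no change — [yayeybed]
  (5) Word-Final Devoicing: [yayeybed] → [yayeybet]
/afekesol/:
  (1) t-Assibilation: no change — [afekesol]
  (2) Glottal Epenthesis: [afekesol] → [hafekesol]
  (3) Pre-h Lowering: no change — [hafekesol]
  (4) Voicing Between Vowels: [hafekesol] → [havegezol]
  (5) Word-Final Devoicing: no change — [havegezol]
/ahuhzon/:
  (1) t-Assibilation: no change — [ahuhzon]
  (2) Glottal Epenthesis: [ahuhzon] → [hahuhzon]
  (3) Pre-h Lowering: [hahuhzon] → [hahohzon]
  (4) Voicing Between Vowels: no change — [hahohzon]
  (5) Word-Final Devoicing: no change — [hahohzon]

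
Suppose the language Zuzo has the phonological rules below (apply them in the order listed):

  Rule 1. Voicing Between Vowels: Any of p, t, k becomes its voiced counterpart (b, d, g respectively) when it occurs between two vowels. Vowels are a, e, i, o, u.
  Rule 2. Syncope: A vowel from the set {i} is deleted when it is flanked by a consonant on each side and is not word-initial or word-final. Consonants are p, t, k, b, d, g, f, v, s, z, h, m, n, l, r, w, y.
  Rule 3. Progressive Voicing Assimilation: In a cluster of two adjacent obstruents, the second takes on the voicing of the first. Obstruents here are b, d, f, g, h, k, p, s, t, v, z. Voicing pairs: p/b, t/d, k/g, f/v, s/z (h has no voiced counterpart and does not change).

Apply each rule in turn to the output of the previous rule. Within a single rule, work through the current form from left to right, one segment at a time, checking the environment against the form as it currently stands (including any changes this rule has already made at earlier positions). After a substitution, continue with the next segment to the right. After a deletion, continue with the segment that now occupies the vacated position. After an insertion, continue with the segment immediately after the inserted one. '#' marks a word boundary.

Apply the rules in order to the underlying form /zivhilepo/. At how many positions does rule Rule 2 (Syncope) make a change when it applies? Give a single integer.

2

Rule 1 Voicing Between Vowels: [zivhilepo] → [zivhilebo]
Rule 2 Syncope: [zivhilebo] → [zvhlebo]
Rule 3 Progressive Voicing Assimilation: no change — [zvhlebo]
Rule Rule 2 changed 2 position(s).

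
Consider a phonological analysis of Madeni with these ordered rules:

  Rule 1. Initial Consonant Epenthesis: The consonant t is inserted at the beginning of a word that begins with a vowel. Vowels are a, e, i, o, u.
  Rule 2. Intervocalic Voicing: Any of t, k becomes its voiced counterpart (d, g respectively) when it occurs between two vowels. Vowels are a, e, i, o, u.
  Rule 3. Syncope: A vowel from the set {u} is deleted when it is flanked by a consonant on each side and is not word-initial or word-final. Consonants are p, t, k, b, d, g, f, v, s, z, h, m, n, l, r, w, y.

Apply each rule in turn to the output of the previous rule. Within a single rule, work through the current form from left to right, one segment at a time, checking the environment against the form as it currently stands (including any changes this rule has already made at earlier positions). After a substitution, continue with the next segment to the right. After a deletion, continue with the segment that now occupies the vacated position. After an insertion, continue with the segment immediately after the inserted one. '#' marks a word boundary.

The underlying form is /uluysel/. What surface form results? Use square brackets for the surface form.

[tlysel]

Rule 1 Initial Consonant Epenthesis: [uluysel] → [tuluysel]
Rule 2 Intervocalic Voicing: no change — [tuluysel]
Rule 3 Syncope: [tuluysel] → [tlysel]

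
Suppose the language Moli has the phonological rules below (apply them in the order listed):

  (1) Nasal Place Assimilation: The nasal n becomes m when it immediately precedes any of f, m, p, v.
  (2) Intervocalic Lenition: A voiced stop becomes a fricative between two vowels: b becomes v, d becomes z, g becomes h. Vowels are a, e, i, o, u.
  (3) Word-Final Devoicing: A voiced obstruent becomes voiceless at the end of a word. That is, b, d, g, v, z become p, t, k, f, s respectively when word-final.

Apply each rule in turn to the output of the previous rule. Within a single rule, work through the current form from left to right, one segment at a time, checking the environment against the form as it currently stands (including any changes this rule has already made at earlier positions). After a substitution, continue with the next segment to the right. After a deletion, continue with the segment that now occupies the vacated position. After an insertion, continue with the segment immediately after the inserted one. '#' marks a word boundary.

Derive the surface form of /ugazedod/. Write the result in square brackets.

[uhazezot]

(1) Nasal Place Assimilation: no change — [ugazedod]
(2) Intervocalic Lenition: [ugazedod] → [uhazezod]
(3) Word-Final Devoicing: [uhazezod] → [uhazezot]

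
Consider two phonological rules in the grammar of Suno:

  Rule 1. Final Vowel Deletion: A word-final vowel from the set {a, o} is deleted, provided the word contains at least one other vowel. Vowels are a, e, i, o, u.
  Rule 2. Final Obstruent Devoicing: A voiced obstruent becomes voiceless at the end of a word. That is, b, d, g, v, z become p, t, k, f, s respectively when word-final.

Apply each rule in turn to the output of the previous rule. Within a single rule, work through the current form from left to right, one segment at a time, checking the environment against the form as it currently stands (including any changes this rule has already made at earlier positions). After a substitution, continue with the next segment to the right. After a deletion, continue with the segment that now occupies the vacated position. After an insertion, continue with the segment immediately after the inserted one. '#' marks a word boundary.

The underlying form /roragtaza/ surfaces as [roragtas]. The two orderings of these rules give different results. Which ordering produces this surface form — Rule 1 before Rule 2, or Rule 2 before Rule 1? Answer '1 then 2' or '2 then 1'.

1 then 2

Order 1 then 2:
  1 Final Vowel Deletion: [roragtaza] → [roragtaz]
  2 Final Obstruent Devoicing: [roragtaz] → [roragtas]
  result: [roragtas]
Order 2 then 1:
  2 Final Obstruent Devoicing: no change — [roragtaza]
  1 Final Vowel Deletion: [roragtaza] → [roragtaz]
  result: [roragtaz]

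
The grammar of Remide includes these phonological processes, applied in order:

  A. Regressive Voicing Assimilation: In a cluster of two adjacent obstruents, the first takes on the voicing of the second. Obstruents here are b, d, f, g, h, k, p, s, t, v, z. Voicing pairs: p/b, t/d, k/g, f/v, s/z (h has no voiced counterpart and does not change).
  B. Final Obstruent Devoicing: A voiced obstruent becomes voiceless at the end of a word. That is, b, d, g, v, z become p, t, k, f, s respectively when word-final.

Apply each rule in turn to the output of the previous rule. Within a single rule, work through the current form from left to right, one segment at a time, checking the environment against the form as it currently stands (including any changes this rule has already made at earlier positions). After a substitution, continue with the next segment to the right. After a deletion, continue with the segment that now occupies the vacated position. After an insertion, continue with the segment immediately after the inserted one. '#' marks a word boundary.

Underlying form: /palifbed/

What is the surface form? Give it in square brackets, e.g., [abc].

[palivbet]

A Regressive Voicing Assimilation: [palifbed] → [palivbed]
B Final Obstruent Devoicing: [palivbed] → [palivbet]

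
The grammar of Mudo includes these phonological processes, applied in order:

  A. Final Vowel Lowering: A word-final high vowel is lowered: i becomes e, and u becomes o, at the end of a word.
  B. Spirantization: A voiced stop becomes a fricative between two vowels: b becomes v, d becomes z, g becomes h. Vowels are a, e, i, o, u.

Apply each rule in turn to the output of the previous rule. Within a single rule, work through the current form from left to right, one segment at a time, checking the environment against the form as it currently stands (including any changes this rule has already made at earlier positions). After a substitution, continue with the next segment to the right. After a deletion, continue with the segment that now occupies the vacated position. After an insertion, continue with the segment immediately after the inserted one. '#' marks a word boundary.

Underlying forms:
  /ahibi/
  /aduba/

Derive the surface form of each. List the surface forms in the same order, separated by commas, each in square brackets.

/ahibi/:
  A Final Vowel Lowering: [ahibi] → [ahibe]
  B Spirantization: [ahibe] → [ahive]
/aduba/:
  A Final Vowel Lowering: no change — [aduba]
  B Spirantization: [aduba] → [azuva]

[ahive], [azuva]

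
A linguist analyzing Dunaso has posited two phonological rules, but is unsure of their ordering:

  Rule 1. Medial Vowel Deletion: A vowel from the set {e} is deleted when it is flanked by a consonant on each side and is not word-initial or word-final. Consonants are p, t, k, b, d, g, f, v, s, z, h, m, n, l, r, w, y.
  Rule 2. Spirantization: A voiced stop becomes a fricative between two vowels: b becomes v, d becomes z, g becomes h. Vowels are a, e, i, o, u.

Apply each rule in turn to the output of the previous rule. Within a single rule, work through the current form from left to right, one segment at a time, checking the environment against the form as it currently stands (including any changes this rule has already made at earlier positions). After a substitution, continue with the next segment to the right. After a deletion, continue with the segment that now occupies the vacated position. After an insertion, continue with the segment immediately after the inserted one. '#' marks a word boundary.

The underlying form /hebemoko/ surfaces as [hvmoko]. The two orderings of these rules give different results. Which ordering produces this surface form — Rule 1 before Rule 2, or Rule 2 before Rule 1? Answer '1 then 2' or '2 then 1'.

2 then 1

Order 1 then 2:
  1 Medial Vowel Deletion: [hebemoko] → [hbmoko]
  2 Spirantization: no change — [hbmoko]
  result: [hbmoko]
Order 2 then 1:
  2 Spirantization: [hebemoko] → [hevemoko]
  1 Medial Vowel Deletion: [hevemoko] → [hvmoko]
  result: [hvmoko]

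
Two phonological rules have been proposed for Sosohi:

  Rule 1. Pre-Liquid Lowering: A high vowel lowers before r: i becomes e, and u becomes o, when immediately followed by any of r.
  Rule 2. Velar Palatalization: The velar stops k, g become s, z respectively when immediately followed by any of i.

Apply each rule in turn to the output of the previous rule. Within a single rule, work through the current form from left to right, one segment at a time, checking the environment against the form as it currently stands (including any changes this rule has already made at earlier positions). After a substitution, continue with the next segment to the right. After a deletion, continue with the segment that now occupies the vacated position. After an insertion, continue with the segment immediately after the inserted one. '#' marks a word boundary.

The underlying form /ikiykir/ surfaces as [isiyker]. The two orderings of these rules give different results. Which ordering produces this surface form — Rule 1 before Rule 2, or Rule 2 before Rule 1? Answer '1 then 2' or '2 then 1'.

Order 1 then 2:
  1 Pre-Liquid Lowering: [ikiykir] → [ikiyker]
  2 Velar Palatalization: [ikiyker] → [isiyker]
  result: [isiyker]
Order 2 then 1:
  2 Velar Palatalization: [ikiykir] → [isiysir]
  1 Pre-Liquid Lowering: [isiysir] → [isiyser]
  result: [isiyser]

1 then 2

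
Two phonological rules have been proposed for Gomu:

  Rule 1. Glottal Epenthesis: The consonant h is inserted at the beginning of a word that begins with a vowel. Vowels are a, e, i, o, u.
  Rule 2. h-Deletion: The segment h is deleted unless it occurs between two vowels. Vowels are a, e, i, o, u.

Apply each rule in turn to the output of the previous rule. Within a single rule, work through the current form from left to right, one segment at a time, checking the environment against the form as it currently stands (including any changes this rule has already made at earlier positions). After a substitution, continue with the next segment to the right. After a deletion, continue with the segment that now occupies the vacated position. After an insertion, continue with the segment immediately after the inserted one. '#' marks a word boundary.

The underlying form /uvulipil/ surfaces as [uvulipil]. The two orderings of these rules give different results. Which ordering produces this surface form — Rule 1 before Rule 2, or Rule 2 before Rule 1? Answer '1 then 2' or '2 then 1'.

Order 1 then 2:
  1 Glottal Epenthesis: [uvulipil] → [huvulipil]
  2 h-Deletion: [huvulipil] → [uvulipil]
  result: [uvulipil]
Order 2 then 1:
  2 h-Deletion: no change — [uvulipil]
  1 Glottal Epenthesis: [uvulipil] → [huvulipil]
  result: [huvulipil]

1 then 2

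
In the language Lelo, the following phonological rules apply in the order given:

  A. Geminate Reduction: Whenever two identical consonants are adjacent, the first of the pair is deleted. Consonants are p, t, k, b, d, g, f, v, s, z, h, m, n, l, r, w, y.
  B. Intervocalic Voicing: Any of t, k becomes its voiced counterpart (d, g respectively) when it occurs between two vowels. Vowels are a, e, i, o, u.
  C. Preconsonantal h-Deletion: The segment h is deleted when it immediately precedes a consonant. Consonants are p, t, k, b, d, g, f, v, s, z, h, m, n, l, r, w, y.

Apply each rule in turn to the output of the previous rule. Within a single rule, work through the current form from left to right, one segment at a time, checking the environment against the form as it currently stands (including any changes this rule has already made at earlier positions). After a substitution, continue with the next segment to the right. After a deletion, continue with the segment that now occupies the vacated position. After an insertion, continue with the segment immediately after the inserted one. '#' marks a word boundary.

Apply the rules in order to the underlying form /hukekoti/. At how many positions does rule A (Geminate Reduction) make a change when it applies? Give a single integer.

0

A Geminate Reduction: no change — [hukekoti]
B Intervocalic Voicing: [hukekoti] → [hugegodi]
C Preconsonantal h-Deletion: no change — [hugegodi]
Rule A changed 0 position(s).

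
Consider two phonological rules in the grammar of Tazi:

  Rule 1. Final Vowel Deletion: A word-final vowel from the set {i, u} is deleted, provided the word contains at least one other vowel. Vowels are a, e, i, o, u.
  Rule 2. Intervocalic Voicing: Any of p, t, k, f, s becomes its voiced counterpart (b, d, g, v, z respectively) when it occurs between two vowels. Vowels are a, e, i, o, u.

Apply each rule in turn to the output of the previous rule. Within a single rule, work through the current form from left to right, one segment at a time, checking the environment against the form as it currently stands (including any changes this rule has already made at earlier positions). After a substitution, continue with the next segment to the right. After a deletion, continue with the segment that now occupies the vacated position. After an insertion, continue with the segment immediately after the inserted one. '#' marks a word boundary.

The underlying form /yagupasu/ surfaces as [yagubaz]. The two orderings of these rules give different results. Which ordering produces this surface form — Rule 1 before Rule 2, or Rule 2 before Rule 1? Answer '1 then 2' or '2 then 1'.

2 then 1

Order 1 then 2:
  1 Final Vowel Deletion: [yagupasu] → [yagupas]
  2 Intervocalic Voicing: [yagupas] → [yagubas]
  result: [yagubas]
Order 2 then 1:
  2 Intervocalic Voicing: [yagupasu] → [yagubazu]
  1 Final Vowel Deletion: [yagubazu] → [yagubaz]
  result: [yagubaz]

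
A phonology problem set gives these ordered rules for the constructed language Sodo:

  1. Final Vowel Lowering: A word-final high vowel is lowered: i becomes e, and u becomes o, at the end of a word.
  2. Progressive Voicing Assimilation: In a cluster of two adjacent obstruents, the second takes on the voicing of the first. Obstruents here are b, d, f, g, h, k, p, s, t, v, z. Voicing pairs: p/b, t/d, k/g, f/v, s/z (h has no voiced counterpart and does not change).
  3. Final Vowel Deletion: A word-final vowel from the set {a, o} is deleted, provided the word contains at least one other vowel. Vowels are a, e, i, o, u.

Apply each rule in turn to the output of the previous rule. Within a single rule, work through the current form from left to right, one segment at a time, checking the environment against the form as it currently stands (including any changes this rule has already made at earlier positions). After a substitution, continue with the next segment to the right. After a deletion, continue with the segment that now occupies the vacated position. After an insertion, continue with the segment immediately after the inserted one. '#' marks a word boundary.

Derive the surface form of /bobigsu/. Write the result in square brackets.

1 Final Vowel Lowering: [bobigsu] → [bobigso]
2 Progressive Voicing Assimilation: [bobigso] → [bobigzo]
3 Final Vowel Deletion: [bobigzo] → [bobigz]

[bobigz]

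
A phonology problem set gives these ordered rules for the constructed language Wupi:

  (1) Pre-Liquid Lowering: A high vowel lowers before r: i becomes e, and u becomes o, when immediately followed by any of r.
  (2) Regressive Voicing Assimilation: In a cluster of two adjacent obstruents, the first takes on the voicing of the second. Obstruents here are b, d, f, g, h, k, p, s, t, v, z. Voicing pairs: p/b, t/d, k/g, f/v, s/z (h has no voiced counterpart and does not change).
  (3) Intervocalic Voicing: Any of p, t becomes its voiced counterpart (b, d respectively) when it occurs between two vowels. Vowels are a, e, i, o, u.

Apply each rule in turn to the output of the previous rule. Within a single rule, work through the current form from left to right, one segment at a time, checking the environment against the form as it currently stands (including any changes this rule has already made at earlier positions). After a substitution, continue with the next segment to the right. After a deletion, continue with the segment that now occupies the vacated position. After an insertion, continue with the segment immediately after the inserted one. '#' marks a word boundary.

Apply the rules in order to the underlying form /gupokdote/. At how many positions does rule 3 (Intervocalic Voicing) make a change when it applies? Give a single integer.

(1) Pre-Liquid Lowering: no change — [gupokdote]
(2) Regressive Voicing Assimilation: [gupokdote] → [gupogdote]
(3) Intervocalic Voicing: [gupogdote] → [gubogdode]
Rule 3 changed 2 position(s).

2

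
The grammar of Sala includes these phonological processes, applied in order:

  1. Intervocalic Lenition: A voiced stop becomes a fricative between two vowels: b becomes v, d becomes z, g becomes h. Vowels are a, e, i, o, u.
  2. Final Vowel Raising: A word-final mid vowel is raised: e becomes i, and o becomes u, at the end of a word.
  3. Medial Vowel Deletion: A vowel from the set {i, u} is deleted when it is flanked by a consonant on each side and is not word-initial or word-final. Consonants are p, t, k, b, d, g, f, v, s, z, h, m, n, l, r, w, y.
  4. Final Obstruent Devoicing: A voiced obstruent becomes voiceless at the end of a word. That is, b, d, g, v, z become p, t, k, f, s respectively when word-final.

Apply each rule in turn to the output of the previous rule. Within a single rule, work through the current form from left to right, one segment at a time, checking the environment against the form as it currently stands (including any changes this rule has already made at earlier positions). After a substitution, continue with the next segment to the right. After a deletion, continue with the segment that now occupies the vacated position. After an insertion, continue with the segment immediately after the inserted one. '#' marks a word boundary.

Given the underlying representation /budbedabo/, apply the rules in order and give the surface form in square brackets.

[bdbezavu]

1 Intervocalic Lenition: [budbedabo] → [budbezavo]
2 Final Vowel Raising: [budbezavo] → [budbezavu]
3 Medial Vowel Deletion: [budbezavu] → [bdbezavu]
4 Final Obstruent Devoicing: no change — [bdbezavu]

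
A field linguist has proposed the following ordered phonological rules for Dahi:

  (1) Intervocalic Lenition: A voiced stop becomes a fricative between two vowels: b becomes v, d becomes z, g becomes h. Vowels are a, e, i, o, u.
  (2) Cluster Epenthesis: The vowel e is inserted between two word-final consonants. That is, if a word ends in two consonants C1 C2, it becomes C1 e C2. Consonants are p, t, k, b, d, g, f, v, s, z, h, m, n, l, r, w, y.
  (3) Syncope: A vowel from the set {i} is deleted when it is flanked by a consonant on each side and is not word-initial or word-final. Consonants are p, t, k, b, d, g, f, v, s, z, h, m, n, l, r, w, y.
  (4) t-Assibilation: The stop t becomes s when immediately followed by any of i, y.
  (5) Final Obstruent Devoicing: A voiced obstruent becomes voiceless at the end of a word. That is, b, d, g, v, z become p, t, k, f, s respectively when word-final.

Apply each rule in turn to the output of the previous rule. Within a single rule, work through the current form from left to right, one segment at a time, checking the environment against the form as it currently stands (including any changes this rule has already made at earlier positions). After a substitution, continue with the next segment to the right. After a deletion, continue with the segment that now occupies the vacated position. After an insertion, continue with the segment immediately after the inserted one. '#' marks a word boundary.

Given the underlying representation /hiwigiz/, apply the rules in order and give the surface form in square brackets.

[hwhs]

(1) Intervocalic Lenition: [hiwigiz] → [hiwihiz]
(2) Cluster Epenthesis: no change — [hiwihiz]
(3) Syncope: [hiwihiz] → [hwhz]
(4) t-Assibilation: no change — [hwhz]
(5) Final Obstruent Devoicing: [hwhz] → [hwhs]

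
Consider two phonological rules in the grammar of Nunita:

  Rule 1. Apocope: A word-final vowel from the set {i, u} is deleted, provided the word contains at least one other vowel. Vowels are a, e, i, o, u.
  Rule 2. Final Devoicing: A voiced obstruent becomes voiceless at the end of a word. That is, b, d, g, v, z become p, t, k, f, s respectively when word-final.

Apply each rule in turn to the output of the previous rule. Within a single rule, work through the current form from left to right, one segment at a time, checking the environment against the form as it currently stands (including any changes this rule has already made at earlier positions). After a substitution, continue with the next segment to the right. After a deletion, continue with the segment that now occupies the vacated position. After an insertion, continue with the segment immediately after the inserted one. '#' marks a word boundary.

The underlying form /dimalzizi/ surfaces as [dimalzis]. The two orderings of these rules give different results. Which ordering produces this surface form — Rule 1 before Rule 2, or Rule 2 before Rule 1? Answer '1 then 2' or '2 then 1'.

1 then 2

Order 1 then 2:
  1 Apocope: [dimalzizi] → [dimalziz]
  2 Final Devoicing: [dimalziz] → [dimalzis]
  result: [dimalzis]
Order 2 then 1:
  2 Final Devoicing: no change — [dimalzizi]
  1 Apocope: [dimalzizi] → [dimalziz]
  result: [dimalziz]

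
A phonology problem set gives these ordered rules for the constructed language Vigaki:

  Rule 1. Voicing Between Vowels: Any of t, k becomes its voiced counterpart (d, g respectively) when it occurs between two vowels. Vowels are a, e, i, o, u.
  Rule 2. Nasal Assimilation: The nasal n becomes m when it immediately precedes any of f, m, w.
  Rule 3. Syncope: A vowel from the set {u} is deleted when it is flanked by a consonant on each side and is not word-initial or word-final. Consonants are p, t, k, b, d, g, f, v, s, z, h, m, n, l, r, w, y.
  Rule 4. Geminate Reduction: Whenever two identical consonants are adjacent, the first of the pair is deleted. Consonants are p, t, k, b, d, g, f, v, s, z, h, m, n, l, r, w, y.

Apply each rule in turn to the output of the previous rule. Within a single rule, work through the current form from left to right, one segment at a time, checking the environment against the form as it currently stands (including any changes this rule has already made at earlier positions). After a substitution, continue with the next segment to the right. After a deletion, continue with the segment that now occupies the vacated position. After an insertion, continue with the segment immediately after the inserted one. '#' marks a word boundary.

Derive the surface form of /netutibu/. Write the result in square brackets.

[nedibu]

Rule 1 Voicing Between Vowels: [netutibu] → [nedudibu]
Rule 2 Nasal Assimilation: no change — [nedudibu]
Rule 3 Syncope: [nedudibu] → [neddibu]
Rule 4 Geminate Reduction: [neddibu] → [nedibu]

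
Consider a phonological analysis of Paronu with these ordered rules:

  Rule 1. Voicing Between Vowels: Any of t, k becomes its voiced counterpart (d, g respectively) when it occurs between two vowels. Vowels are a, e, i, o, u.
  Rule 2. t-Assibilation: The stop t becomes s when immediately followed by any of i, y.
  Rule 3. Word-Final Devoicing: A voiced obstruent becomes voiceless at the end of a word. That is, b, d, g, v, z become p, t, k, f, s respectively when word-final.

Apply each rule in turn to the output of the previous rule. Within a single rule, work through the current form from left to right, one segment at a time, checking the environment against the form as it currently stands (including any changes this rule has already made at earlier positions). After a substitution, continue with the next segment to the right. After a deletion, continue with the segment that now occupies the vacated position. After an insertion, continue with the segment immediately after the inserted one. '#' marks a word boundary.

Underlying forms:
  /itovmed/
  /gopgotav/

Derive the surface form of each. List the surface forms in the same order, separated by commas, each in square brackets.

/itovmed/:
  Rule 1 Voicing Between Vowels: [itovmed] → [idovmed]
  Rule 2 t-Assibilation: no change — [idovmed]
  Rule 3 Word-Final Devoicing: [idovmed] → [idovmet]
/gopgotav/:
  Rule 1 Voicing Between Vowels: [gopgotav] → [gopgodav]
  Rule 2 t-Assibilation: no change — [gopgodav]
  Rule 3 Word-Final Devoicing: [gopgodav] → [gopgodaf]

[idovmet], [gopgodaf]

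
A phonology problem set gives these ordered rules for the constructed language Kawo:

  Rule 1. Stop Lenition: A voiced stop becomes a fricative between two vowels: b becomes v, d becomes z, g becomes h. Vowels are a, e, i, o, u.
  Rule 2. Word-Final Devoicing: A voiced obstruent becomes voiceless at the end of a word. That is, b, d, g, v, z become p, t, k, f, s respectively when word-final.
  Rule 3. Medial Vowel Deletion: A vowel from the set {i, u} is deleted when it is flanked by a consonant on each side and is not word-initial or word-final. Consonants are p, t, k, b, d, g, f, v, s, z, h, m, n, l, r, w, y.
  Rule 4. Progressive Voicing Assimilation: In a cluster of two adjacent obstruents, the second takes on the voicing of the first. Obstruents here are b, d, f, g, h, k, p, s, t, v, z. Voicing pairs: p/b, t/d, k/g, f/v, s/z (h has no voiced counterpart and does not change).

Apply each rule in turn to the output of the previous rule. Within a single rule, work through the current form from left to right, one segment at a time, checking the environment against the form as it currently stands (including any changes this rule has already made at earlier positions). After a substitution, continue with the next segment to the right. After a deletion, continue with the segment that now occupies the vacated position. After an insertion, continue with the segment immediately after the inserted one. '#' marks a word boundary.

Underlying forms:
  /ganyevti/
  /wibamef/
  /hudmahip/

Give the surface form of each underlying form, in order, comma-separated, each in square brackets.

/ganyevti/:
  Rule 1 Stop Lenition: no change — [ganyevti]
  Rule 2 Word-Final Devoicing: no change — [ganyevti]
  Rule 3 Medial Vowel Deletion: no change — [ganyevti]
  Rule 4 Progressive Voicing Assimilation: [ganyevti] → [ganyevdi]
/wibamef/:
  Rule 1 Stop Lenition: [wibamef] → [wivamef]
  Rule 2 Word-Final Devoicing: no change — [wivamef]
  Rule 3 Medial Vowel Deletion: [wivamef] → [wvamef]
  Rule 4 Progressive Voicing Assimilation: no change — [wvamef]
/hudmahip/:
  Rule 1 Stop Lenition: no change — [hudmahip]
  Rule 2 Word-Final Devoicing: no change — [hudmahip]
  Rule 3 Medial Vowel Deletion: [hudmahip] → [hdmahp]
  Rule 4 Progressive Voicing Assimilation: [hdmahp] → [htmahp]

[ganyevdi], [wvamef], [htmahp]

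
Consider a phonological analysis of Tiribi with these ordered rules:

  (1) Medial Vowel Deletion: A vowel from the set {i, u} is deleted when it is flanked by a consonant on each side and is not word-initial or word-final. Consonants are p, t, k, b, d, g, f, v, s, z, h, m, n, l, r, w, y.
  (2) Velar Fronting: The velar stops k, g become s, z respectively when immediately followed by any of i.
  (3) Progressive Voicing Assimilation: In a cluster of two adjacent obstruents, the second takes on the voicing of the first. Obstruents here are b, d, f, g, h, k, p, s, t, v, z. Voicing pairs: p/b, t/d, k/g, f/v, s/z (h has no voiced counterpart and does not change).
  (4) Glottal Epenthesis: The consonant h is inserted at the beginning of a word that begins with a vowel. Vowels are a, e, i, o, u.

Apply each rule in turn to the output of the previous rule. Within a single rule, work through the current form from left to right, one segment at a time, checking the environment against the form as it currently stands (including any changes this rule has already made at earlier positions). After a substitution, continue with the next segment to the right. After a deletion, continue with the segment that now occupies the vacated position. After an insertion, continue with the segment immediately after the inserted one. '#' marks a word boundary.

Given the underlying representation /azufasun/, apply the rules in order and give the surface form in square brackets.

[hazvasn]

(1) Medial Vowel Deletion: [azufasun] → [azfasn]
(2) Velar Fronting: no change — [azfasn]
(3) Progressive Voicing Assimilation: [azfasn] → [azvasn]
(4) Glottal Epenthesis: [azvasn] → [hazvasn]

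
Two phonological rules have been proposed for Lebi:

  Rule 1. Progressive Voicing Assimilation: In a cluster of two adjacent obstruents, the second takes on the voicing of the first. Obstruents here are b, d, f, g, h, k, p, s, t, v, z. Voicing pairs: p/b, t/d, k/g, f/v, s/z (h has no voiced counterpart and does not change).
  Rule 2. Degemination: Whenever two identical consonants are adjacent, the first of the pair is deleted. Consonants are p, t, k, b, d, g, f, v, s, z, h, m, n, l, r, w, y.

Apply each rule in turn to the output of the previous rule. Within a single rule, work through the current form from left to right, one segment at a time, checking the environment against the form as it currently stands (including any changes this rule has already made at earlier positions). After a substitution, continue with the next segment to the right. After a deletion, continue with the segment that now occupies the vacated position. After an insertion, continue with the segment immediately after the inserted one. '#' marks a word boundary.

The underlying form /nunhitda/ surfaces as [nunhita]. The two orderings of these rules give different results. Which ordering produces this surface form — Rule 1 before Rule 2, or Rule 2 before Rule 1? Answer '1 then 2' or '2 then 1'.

1 then 2

Order 1 then 2:
  1 Progressive Voicing Assimilation: [nunhitda] → [nunhitta]
  2 Degemination: [nunhitta] → [nunhita]
  result: [nunhita]
Order 2 then 1:
  2 Degemination: no change — [nunhitda]
  1 Progressive Voicing Assimilation: [nunhitda] → [nunhitta]
  result: [nunhitta]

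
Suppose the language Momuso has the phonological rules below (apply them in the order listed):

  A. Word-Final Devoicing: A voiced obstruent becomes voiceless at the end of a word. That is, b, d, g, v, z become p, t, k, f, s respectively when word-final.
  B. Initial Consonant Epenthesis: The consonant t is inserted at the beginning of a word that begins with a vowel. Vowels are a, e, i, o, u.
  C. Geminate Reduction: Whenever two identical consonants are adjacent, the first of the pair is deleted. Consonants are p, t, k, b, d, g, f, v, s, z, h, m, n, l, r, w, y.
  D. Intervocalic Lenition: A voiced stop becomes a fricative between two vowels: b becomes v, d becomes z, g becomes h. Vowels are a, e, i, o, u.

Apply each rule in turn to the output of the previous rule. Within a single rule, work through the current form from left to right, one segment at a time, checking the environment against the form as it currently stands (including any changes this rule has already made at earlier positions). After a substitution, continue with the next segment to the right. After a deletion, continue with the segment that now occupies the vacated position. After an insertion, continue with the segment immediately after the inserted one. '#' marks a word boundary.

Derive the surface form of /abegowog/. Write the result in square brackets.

[tavehowok]

A Word-Final Devoicing: [abegowog] → [abegowok]
B Initial Consonant Epenthesis: [abegowok] → [tabegowok]
C Geminate Reduction: no change — [tabegowok]
D Intervocalic Lenition: [tabegowok] → [tavehowok]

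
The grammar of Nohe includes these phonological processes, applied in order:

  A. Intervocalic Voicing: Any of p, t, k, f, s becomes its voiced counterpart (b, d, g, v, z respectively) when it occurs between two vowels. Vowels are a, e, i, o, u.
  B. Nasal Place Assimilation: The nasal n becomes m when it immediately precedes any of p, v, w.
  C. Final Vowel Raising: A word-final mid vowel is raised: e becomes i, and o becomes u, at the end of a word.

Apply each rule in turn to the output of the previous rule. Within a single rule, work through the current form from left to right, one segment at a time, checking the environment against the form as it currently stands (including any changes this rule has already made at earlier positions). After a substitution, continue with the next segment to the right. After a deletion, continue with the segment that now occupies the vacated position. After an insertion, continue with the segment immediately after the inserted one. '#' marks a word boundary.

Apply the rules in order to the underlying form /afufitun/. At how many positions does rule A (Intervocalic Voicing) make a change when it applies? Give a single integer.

A Intervocalic Voicing: [afufitun] → [avuvidun]
B Nasal Place Assimilation: no change — [avuvidun]
C Final Vowel Raising: no change — [avuvidun]
Rule A changed 3 position(s).

3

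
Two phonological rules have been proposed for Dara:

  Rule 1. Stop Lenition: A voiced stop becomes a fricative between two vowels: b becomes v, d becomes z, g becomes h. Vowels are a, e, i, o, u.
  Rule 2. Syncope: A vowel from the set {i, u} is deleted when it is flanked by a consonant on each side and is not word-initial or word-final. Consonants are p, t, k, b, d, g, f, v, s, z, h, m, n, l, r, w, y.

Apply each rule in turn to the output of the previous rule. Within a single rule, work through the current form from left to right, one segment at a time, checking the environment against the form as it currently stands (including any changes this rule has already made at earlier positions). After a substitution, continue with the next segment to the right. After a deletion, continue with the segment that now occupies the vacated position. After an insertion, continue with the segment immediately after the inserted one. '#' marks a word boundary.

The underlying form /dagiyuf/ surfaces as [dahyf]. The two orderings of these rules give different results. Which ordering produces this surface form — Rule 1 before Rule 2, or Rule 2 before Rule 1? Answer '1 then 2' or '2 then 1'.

Order 1 then 2:
  1 Stop Lenition: [dagiyuf] → [dahiyuf]
  2 Syncope: [dahiyuf] → [dahyf]
  result: [dahyf]
Order 2 then 1:
  2 Syncope: [dagiyuf] → [dagyf]
  1 Stop Lenition: no change — [dagyf]
  result: [dagyf]

1 then 2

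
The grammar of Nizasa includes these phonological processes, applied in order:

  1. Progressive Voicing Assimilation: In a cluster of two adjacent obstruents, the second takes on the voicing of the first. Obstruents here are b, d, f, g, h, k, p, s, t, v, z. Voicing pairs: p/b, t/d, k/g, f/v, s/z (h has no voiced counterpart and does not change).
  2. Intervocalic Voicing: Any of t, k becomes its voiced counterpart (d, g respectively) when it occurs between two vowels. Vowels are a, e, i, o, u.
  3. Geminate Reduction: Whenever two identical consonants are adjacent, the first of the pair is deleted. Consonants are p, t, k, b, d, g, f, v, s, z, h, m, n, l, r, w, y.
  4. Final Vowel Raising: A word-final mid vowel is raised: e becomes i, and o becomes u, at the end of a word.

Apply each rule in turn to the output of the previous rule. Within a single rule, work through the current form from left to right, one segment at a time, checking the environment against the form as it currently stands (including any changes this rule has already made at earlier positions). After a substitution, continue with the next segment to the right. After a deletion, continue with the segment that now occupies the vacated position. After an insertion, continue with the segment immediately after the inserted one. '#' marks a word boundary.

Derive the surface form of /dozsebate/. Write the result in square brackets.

[dozebadi]

1 Progressive Voicing Assimilation: [dozsebate] → [dozzebate]
2 Intervocalic Voicing: [dozzebate] → [dozzebade]
3 Geminate Reduction: [dozzebade] → [dozebade]
4 Final Vowel Raising: [dozebade] → [dozebadi]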